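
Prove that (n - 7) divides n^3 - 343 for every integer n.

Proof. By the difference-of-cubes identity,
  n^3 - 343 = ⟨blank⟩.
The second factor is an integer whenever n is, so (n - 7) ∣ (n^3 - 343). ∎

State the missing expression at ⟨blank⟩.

a^3 - b^3 = (a - b)(a^2 + ab + b^2). With a = n, b = 7:
n^3 - 343 = (n - 7)(n^2 + 7n + 49).

(n - 7)(n^2 + 7n + 49)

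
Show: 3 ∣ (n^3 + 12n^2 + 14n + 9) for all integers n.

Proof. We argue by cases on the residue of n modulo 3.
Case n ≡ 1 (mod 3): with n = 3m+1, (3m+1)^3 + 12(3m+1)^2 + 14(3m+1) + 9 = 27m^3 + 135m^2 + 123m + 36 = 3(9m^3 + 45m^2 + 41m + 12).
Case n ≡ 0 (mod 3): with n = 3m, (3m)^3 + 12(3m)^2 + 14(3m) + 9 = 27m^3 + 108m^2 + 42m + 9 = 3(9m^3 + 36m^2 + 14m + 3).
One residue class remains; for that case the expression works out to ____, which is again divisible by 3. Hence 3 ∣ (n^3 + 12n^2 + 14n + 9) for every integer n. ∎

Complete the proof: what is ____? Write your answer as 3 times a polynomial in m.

3(9m^3 + 54m^2 + 74m + 31)

The residues treated are {1, 0}, so the missing case is n ≡ 2 (mod 3); write n = 3m+2.
Then (3m+2)^3 + 12(3m+2)^2 + 14(3m+2) + 9 = 27m^3 + 162m^2 + 222m + 93 = 3(9m^3 + 54m^2 + 74m + 31).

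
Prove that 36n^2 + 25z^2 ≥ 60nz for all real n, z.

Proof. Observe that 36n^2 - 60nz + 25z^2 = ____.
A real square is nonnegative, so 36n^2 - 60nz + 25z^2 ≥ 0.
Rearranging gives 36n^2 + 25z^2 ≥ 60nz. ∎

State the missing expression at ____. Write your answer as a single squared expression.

(6n - 5z)^2

36n^2 - 60nz + 25z^2 is a perfect-square trinomial: the outer terms are (6n)^2 and (5z)^2, and the cross term is -2·6n·5z.
So 36n^2 - 60nz + 25z^2 = (6n - 5z)^2 ≥ 0.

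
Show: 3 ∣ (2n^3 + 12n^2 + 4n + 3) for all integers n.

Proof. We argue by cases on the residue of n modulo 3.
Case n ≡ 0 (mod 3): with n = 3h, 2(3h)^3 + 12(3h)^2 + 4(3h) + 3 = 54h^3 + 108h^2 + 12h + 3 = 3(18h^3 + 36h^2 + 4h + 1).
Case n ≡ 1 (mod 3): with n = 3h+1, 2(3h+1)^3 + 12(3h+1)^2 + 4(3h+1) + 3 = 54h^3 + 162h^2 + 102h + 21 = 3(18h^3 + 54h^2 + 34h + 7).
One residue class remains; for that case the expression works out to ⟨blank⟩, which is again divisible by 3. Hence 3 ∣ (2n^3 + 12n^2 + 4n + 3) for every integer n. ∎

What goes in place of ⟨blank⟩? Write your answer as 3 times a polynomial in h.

Only n ≡ 2 (mod 3) is unaccounted for. Put n = 3h+2:
2(3h+2)^3 + 12(3h+2)^2 + 4(3h+2) + 3 expands to 54h^3 + 216h^2 + 228h + 75,
and factoring out 3 leaves 3(18h^3 + 72h^2 + 76h + 25).

3(18h^3 + 72h^2 + 76h + 25)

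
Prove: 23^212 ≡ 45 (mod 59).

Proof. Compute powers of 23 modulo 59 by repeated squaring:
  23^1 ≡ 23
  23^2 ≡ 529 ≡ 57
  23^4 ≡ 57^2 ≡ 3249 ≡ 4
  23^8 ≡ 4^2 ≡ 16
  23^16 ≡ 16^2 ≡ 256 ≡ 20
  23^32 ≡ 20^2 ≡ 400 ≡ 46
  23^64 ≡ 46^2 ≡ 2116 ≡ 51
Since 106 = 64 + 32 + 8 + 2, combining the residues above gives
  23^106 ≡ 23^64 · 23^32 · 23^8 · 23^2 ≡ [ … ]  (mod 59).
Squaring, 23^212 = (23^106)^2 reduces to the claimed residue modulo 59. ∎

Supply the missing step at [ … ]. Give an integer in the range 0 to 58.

35

Multiply the listed residues: 51 · 46 · 16 · 57 = 2346 → 37536 → 2139552.
Reducing modulo 59: 2139552 = 36263·59 + 35, so 23^106 ≡ 35.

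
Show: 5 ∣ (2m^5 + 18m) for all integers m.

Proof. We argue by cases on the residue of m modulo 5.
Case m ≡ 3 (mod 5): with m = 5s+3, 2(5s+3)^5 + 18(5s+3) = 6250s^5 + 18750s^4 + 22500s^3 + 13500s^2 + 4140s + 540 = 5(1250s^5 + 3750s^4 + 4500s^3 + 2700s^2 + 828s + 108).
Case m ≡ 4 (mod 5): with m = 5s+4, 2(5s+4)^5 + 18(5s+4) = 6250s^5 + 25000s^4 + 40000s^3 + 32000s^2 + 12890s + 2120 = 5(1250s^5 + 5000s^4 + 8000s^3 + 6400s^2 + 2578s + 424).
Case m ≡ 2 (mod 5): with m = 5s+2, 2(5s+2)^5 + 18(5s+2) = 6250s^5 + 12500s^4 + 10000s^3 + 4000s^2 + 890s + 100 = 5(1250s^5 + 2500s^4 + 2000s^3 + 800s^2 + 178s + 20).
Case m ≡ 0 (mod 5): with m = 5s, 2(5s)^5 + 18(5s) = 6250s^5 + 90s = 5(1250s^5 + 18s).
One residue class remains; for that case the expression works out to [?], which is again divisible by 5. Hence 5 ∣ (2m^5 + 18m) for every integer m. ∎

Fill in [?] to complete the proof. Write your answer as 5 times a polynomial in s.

5(1250s^5 + 1250s^4 + 500s^3 + 100s^2 + 28s + 4)

Only m ≡ 1 (mod 5) is unaccounted for. Put m = 5s+1:
2(5s+1)^5 + 18(5s+1) expands to 6250s^5 + 6250s^4 + 2500s^3 + 500s^2 + 140s + 20,
and factoring out 5 leaves 5(1250s^5 + 1250s^4 + 500s^3 + 100s^2 + 28s + 4).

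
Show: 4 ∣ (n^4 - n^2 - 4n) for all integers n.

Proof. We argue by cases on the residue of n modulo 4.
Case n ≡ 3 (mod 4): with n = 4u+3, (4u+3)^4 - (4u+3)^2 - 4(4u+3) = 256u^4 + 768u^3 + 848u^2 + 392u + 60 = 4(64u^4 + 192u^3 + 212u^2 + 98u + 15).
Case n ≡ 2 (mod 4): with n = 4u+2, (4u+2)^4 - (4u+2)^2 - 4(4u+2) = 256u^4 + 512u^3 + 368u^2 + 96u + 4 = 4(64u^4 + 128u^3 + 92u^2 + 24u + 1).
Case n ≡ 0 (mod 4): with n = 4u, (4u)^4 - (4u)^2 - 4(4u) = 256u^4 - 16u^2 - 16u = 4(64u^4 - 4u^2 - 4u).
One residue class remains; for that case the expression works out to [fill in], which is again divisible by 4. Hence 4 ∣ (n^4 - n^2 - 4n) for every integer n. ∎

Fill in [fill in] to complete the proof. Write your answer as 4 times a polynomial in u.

The residues treated are {3, 2, 0}, so the missing case is n ≡ 1 (mod 4); write n = 4u+1.
Then (4u+1)^4 - (4u+1)^2 - 4(4u+1) = 256u^4 + 256u^3 + 80u^2 - 8u - 4 = 4(64u^4 + 64u^3 + 20u^2 - 2u - 1).

4(64u^4 + 64u^3 + 20u^2 - 2u - 1)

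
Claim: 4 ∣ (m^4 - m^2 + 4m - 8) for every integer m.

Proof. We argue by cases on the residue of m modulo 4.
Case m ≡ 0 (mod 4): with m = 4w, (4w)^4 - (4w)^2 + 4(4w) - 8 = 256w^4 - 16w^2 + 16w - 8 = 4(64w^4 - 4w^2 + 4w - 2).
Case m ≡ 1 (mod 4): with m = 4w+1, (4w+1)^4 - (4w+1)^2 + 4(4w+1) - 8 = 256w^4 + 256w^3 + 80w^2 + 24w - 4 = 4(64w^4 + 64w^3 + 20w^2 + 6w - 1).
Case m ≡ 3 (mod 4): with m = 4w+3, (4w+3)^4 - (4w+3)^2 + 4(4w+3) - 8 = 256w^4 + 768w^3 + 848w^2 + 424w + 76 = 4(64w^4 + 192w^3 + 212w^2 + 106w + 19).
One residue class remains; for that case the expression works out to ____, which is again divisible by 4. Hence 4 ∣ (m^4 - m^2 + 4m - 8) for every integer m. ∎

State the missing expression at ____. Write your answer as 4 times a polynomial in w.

The residues treated are {0, 1, 3}, so the missing case is m ≡ 2 (mod 4); write m = 4w+2.
Then (4w+2)^4 - (4w+2)^2 + 4(4w+2) - 8 = 256w^4 + 512w^3 + 368w^2 + 128w + 12 = 4(64w^4 + 128w^3 + 92w^2 + 32w + 3).

4(64w^4 + 128w^3 + 92w^2 + 32w + 3)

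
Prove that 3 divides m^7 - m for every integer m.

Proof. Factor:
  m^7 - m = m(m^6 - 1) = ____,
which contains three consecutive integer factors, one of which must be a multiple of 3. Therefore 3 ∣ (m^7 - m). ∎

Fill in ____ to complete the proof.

(m - 1)m(m + 1)(m^4 + m^2 + 1)

m^6 - 1 = (m^2 - 1)(m^4 + m^2 + 1), and m^2 - 1 = (m-1)(m+1).
So m(m^6 - 1) = (m - 1)m(m + 1)(m^4 + m^2 + 1).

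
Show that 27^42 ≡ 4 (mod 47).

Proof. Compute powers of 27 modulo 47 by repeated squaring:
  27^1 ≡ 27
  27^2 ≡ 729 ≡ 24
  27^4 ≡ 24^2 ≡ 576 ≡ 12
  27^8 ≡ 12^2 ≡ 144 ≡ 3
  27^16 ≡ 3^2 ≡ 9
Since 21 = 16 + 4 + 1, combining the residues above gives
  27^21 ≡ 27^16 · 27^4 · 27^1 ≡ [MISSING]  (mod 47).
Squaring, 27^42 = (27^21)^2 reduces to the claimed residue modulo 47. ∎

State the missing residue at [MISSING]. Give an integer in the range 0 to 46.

2

Multiply the listed residues: 9 · 12 · 27 = 108 → 2916.
Reducing modulo 47: 2916 = 62·47 + 2, so 27^21 ≡ 2.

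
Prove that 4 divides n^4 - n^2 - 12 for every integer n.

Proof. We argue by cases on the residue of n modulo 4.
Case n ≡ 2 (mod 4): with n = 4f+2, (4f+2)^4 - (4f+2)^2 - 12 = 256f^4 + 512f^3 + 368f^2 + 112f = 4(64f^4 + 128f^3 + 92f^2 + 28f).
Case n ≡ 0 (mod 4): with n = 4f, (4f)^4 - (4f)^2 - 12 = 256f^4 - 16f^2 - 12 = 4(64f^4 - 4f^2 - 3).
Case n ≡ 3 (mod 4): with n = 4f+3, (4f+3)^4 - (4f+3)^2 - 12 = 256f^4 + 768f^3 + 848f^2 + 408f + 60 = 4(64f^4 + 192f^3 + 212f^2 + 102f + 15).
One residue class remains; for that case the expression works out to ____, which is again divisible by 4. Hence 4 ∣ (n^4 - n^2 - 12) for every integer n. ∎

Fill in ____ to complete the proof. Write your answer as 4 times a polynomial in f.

Only n ≡ 1 (mod 4) is unaccounted for. Put n = 4f+1:
(4f+1)^4 - (4f+1)^2 - 12 expands to 256f^4 + 256f^3 + 80f^2 + 8f - 12,
and factoring out 4 leaves 4(64f^4 + 64f^3 + 20f^2 + 2f - 3).

4(64f^4 + 64f^3 + 20f^2 + 2f - 3)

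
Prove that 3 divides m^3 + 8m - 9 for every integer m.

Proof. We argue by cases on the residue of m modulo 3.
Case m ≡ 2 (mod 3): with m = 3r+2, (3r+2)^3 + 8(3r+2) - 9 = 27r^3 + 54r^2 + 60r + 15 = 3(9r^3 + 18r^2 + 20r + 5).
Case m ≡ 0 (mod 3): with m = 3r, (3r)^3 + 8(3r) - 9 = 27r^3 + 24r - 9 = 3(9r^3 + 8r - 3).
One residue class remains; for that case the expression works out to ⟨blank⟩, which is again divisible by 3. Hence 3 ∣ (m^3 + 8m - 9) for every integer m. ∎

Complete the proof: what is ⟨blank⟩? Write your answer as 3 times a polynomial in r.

Only m ≡ 1 (mod 3) is unaccounted for. Put m = 3r+1:
(3r+1)^3 + 8(3r+1) - 9 expands to 27r^3 + 27r^2 + 33r,
and factoring out 3 leaves 3(9r^3 + 9r^2 + 11r).

3(9r^3 + 9r^2 + 11r)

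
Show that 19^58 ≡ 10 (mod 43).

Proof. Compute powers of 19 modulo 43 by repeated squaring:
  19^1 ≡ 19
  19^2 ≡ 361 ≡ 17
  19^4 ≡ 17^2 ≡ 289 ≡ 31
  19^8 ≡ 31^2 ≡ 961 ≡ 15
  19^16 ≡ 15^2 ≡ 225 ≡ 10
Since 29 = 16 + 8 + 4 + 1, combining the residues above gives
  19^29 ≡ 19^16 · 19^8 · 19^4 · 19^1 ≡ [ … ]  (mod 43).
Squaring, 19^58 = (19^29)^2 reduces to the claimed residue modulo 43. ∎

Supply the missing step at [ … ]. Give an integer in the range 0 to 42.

Multiply the listed residues: 10 · 15 · 31 · 19 = 150 → 4650 → 88350.
Reducing modulo 43: 88350 = 2054·43 + 28, so 19^29 ≡ 28.

28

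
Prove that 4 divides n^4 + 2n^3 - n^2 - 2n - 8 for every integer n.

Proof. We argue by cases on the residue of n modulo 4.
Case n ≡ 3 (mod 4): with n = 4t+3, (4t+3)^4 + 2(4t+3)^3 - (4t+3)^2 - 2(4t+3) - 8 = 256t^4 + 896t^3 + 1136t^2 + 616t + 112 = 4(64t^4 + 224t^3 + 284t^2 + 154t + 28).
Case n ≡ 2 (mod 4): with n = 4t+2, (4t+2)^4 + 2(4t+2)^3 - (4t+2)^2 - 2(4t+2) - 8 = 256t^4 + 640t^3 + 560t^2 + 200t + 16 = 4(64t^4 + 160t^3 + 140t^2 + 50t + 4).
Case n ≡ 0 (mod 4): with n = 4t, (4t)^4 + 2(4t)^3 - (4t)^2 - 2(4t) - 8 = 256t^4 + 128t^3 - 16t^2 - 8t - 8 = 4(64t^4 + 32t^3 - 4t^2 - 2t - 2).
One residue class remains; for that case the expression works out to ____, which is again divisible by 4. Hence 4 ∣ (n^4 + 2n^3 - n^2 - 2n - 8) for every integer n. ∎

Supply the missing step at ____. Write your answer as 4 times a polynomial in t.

4(64t^4 + 96t^3 + 44t^2 + 6t - 2)

The residues treated are {3, 2, 0}, so the missing case is n ≡ 1 (mod 4); write n = 4t+1.
Then (4t+1)^4 + 2(4t+1)^3 - (4t+1)^2 - 2(4t+1) - 8 = 256t^4 + 384t^3 + 176t^2 + 24t - 8 = 4(64t^4 + 96t^3 + 44t^2 + 6t - 2).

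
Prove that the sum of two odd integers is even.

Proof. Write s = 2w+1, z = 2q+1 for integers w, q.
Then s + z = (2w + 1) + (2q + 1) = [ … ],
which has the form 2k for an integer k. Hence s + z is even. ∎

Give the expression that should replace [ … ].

(2w + 1) + (2q + 1) = 2q + 2w + 2
= 2(q + w + 1).
Since q + w + 1 is an integer, the sum is of the form 2k for an integer k.

2(q + w + 1)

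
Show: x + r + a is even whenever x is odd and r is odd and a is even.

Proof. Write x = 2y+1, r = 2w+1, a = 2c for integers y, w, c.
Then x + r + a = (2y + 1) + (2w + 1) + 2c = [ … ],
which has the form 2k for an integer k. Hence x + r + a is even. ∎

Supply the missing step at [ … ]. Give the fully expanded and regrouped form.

2(c + w + y + 1)

Expanding: (2y + 1) + (2w + 1) + 2c = 2c + 2w + 2y + 2.
Every term is even; pulling out the factor of 2 gives 2(c + w + y + 1).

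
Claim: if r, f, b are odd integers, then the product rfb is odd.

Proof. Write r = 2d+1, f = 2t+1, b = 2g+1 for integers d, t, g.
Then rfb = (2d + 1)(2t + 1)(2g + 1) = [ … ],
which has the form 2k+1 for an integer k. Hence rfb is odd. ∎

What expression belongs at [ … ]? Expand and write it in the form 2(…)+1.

Expanding: (2d + 1)(2t + 1)(2g + 1) = 8dgt + 4dg + 4dt + 2d + 4gt + 2g + 2t + 1.
Every term except the constant is even, so this is 2(4dgt + 2dg + 2dt + d + 2gt + g + t) + 1,
and 4dgt + 2dg + 2dt + d + 2gt + g + t ∈ ℤ gives the required form.

2(4dgt + 2dg + 2dt + d + 2gt + g + t) + 1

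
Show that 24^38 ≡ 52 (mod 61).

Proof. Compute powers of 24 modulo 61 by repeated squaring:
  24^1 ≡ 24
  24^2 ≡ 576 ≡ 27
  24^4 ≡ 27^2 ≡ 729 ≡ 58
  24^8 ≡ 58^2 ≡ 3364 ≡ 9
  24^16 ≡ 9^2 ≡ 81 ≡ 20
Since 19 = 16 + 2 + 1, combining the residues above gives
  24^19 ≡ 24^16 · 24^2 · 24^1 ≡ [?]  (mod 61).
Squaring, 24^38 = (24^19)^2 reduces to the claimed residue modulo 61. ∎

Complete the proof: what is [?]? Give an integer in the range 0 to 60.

28

Multiply the listed residues: 20 · 27 · 24 = 540 → 12960.
Reducing modulo 61: 12960 = 212·61 + 28, so 24^19 ≡ 28.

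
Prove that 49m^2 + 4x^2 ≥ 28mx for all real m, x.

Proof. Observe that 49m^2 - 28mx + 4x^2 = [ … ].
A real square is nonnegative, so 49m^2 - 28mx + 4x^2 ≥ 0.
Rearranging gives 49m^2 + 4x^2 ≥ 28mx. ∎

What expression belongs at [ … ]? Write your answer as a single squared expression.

(7m - 2x)^2

The leading and trailing coefficients are 7^2 and 2^2, and 28 = 2·7·2, so the trinomial is (7m - 2x)^2.
Hence 49m^2 - 28mx + 4x^2 ≥ 0.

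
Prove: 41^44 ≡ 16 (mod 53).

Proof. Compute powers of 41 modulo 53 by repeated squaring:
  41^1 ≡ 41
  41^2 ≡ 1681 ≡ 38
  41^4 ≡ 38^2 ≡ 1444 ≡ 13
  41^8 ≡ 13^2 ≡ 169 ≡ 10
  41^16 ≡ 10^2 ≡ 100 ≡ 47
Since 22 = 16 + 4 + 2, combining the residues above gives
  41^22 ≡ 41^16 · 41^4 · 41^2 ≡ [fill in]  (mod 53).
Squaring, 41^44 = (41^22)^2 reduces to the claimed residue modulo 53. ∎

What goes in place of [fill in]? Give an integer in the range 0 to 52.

41^16 · 41^4 · 41^2 ≡ 47 · 13 · 38 = 23218.
23218 mod 53 = 4, so 41^22 ≡ 4 (mod 53).

4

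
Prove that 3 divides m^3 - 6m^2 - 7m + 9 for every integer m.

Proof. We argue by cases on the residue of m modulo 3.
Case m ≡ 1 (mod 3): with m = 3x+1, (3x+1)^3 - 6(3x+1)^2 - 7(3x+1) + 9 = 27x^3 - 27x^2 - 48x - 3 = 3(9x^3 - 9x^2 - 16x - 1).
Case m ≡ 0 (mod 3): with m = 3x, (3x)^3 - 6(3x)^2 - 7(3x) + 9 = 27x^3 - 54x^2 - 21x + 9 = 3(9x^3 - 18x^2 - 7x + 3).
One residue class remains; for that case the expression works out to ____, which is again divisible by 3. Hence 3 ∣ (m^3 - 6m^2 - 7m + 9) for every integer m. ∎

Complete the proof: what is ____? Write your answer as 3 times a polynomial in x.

The residues treated are {1, 0}, so the missing case is m ≡ 2 (mod 3); write m = 3x+2.
Then (3x+2)^3 - 6(3x+2)^2 - 7(3x+2) + 9 = 27x^3 - 57x - 21 = 3(9x^3 - 19x - 7).

3(9x^3 - 19x - 7)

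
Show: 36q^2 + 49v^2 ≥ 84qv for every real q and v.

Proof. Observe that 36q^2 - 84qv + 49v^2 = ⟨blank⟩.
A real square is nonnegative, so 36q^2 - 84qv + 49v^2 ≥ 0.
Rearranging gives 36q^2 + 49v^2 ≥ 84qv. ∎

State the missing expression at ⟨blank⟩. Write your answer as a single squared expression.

(6q - 7v)^2

The leading and trailing coefficients are 6^2 and 7^2, and 84 = 2·6·7, so the trinomial is (6q - 7v)^2.
Hence 36q^2 - 84qv + 49v^2 ≥ 0.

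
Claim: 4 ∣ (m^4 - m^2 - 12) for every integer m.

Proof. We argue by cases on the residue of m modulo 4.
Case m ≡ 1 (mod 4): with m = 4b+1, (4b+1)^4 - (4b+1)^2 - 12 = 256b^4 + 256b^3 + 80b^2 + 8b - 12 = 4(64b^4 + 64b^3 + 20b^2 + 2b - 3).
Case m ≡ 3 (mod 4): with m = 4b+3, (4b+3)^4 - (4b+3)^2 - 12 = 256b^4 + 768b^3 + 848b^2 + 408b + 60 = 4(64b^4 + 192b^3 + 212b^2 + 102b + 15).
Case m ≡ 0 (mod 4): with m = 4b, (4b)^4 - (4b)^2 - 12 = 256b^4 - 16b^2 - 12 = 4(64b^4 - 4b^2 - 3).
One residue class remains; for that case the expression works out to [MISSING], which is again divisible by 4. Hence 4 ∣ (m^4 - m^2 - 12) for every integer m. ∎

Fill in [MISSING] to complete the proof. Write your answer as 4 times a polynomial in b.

4(64b^4 + 128b^3 + 92b^2 + 28b)

The residues treated are {1, 3, 0}, so the missing case is m ≡ 2 (mod 4); write m = 4b+2.
Then (4b+2)^4 - (4b+2)^2 - 12 = 256b^4 + 512b^3 + 368b^2 + 112b = 4(64b^4 + 128b^3 + 92b^2 + 28b).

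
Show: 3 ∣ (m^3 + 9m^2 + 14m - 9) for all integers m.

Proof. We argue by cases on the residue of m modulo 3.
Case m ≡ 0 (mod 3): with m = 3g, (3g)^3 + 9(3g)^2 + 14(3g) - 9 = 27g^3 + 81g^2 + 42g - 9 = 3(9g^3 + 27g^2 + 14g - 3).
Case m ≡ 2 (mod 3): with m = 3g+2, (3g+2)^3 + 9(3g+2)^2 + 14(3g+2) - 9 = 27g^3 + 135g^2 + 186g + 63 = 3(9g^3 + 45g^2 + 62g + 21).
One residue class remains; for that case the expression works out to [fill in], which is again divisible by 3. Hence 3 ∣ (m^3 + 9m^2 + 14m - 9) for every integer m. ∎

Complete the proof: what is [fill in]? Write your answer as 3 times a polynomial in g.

The residues treated are {0, 2}, so the missing case is m ≡ 1 (mod 3); write m = 3g+1.
Then (3g+1)^3 + 9(3g+1)^2 + 14(3g+1) - 9 = 27g^3 + 108g^2 + 105g + 15 = 3(9g^3 + 36g^2 + 35g + 5).

3(9g^3 + 36g^2 + 35g + 5)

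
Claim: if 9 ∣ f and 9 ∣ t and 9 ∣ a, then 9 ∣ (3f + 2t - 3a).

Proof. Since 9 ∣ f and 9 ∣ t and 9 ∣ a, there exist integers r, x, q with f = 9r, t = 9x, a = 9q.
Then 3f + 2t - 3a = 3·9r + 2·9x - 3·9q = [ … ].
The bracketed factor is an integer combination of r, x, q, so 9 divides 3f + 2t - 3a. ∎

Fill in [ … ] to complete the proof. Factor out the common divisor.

9(-3q + 3r + 2x)

Each term has a factor of 9: 3·9r + 2·9x - 3·9q = 9·(-3q + 3r + 2x).
Since -3q + 3r + 2x is an integer, 9 ∣ (3f + 2t - 3a).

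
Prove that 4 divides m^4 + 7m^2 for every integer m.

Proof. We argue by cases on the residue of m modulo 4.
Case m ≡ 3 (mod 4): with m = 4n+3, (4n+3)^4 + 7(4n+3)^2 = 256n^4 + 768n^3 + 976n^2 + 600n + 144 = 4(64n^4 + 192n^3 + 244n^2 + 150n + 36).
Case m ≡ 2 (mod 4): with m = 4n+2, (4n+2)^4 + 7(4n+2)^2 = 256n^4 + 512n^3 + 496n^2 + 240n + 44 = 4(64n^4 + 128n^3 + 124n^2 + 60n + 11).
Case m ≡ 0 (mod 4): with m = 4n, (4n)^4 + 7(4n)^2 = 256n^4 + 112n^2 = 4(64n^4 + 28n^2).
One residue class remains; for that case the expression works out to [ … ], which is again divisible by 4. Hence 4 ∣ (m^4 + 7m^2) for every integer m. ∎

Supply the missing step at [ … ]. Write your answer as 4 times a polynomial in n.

The residues treated are {3, 2, 0}, so the missing case is m ≡ 1 (mod 4); write m = 4n+1.
Then (4n+1)^4 + 7(4n+1)^2 = 256n^4 + 256n^3 + 208n^2 + 72n + 8 = 4(64n^4 + 64n^3 + 52n^2 + 18n + 2).

4(64n^4 + 64n^3 + 52n^2 + 18n + 2)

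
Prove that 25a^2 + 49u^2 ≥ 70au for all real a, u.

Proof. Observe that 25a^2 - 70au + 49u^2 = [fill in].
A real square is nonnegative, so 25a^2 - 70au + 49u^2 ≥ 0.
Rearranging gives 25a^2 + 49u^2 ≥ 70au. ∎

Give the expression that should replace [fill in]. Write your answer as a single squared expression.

(5a - 7u)^2

25a^2 - 70au + 49u^2 is a perfect-square trinomial: the outer terms are (5a)^2 and (7u)^2, and the cross term is -2·5a·7u.
So 25a^2 - 70au + 49u^2 = (5a - 7u)^2 ≥ 0.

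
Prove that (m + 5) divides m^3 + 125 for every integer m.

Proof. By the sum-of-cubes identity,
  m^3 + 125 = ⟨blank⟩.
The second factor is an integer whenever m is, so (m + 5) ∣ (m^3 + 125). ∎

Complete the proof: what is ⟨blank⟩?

a^3 + b^3 = (a + b)(a^2 - ab + b^2). With a = m, b = 5:
m^3 + 125 = (m + 5)(m^2 - 5m + 25).

(m + 5)(m^2 - 5m + 25)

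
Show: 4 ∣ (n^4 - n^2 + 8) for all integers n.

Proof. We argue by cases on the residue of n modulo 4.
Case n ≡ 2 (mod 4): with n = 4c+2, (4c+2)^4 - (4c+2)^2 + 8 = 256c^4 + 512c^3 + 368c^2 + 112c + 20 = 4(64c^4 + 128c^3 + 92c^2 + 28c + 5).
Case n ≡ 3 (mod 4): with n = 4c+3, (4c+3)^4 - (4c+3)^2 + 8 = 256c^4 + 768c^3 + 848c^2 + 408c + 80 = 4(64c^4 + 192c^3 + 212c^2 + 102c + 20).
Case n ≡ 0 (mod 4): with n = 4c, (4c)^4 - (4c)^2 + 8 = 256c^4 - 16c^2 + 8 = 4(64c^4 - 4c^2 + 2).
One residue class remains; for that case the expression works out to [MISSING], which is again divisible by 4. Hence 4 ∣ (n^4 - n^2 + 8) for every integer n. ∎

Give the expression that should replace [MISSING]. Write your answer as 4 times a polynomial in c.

4(64c^4 + 64c^3 + 20c^2 + 2c + 2)

Only n ≡ 1 (mod 4) is unaccounted for. Put n = 4c+1:
(4c+1)^4 - (4c+1)^2 + 8 expands to 256c^4 + 256c^3 + 80c^2 + 8c + 8,
and factoring out 4 leaves 4(64c^4 + 64c^3 + 20c^2 + 2c + 2).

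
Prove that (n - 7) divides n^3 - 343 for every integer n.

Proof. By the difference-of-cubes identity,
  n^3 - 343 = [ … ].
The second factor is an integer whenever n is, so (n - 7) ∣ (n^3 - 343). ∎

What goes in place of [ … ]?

(n - 7)(n^2 + 7n + 49)

Polynomial division of n^3 - 343 by n - 7 leaves remainder 0 and quotient n^2 + 7n + 49.
Hence n^3 - 343 = (n - 7)(n^2 + 7n + 49).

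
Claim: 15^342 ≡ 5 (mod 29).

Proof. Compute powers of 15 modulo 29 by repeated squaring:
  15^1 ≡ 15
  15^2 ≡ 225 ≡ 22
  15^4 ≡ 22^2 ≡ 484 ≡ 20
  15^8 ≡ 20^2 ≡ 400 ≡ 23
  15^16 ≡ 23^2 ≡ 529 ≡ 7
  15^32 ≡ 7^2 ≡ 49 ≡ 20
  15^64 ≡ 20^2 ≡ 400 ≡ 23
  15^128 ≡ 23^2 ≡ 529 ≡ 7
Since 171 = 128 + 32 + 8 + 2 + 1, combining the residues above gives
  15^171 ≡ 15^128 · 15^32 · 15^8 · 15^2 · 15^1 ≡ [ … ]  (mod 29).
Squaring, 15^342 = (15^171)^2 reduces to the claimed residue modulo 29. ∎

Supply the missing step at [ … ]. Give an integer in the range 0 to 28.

Multiply the listed residues: 7 · 20 · 23 · 22 · 15 = 140 → 3220 → 70840 → 1062600.
Reducing modulo 29: 1062600 = 36641·29 + 11, so 15^171 ≡ 11.

11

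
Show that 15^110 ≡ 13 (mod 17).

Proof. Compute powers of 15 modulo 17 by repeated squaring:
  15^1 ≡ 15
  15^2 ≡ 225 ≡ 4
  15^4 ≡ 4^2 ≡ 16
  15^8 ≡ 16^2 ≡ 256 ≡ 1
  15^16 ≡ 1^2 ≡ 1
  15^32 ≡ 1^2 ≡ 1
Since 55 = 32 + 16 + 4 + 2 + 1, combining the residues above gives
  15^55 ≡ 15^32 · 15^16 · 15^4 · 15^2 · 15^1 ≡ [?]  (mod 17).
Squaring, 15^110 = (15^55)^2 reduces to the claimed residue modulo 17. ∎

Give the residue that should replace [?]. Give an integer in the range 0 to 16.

8

Multiply the listed residues: 1 · 1 · 16 · 4 · 15 = 1 → 16 → 64 → 960.
Reducing modulo 17: 960 = 56·17 + 8, so 15^55 ≡ 8.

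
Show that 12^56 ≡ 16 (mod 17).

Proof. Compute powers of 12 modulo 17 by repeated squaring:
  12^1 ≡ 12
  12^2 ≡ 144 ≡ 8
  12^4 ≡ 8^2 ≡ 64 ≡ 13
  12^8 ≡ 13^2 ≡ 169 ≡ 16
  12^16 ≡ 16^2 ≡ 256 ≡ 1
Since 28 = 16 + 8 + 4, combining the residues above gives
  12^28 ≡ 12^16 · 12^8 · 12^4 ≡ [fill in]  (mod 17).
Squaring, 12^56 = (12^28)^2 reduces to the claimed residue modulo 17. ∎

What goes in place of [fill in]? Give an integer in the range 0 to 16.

Multiply the listed residues: 1 · 16 · 13 = 16 → 208.
Reducing modulo 17: 208 = 12·17 + 4, so 12^28 ≡ 4.

4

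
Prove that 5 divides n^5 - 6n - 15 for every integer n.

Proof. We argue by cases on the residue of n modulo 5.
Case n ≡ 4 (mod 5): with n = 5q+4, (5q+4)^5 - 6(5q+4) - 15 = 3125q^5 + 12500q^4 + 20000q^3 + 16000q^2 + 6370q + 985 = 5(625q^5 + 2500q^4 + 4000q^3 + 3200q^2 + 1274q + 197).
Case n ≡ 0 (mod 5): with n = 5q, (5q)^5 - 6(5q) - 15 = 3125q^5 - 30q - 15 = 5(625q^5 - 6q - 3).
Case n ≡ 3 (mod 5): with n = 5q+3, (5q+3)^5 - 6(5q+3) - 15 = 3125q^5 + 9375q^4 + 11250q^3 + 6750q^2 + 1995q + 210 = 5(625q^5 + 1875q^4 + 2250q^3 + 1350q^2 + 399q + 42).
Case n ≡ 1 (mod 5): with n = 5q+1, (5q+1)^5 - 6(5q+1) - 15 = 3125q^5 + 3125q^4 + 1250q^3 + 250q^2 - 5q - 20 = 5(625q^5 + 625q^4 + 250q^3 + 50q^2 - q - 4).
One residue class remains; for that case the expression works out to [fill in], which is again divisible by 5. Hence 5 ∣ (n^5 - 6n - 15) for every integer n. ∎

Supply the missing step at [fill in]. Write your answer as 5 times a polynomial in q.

The residues treated are {4, 0, 3, 1}, so the missing case is n ≡ 2 (mod 5); write n = 5q+2.
Then (5q+2)^5 - 6(5q+2) - 15 = 3125q^5 + 6250q^4 + 5000q^3 + 2000q^2 + 370q + 5 = 5(625q^5 + 1250q^4 + 1000q^3 + 400q^2 + 74q + 1).

5(625q^5 + 1250q^4 + 1000q^3 + 400q^2 + 74q + 1)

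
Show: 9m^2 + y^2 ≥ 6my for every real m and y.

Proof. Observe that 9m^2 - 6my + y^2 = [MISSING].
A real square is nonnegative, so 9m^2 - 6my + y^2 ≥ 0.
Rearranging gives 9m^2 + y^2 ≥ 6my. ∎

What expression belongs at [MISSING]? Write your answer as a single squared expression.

9m^2 - 6my + y^2 is a perfect-square trinomial: the outer terms are (3m)^2 and (y)^2, and the cross term is -2·3m·y.
So 9m^2 - 6my + y^2 = (3m - y)^2 ≥ 0.

(3m - y)^2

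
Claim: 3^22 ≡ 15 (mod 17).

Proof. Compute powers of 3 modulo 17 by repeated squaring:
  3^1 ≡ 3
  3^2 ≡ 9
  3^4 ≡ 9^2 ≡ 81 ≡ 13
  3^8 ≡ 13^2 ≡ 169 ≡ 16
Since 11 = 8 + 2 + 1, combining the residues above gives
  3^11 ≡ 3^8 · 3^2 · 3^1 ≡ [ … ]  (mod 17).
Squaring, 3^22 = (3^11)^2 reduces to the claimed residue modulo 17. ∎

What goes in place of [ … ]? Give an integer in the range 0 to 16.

3^8 · 3^2 · 3^1 ≡ 16 · 9 · 3 = 432.
432 mod 17 = 7, so 3^11 ≡ 7 (mod 17).

7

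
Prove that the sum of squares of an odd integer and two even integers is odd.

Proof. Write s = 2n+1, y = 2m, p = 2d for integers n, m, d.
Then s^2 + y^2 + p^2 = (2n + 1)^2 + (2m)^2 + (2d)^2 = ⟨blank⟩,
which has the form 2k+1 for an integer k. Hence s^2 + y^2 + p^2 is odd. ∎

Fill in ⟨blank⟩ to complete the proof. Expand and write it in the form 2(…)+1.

2(2d^2 + 2m^2 + 2n^2 + 2n) + 1

(2n + 1)^2 + (2m)^2 + (2d)^2 = 4d^2 + 4m^2 + 4n^2 + 4n + 1
= 2(2d^2 + 2m^2 + 2n^2 + 2n) + 1.
Since 2d^2 + 2m^2 + 2n^2 + 2n is an integer, the sum of squares is of the form 2k+1 for an integer k.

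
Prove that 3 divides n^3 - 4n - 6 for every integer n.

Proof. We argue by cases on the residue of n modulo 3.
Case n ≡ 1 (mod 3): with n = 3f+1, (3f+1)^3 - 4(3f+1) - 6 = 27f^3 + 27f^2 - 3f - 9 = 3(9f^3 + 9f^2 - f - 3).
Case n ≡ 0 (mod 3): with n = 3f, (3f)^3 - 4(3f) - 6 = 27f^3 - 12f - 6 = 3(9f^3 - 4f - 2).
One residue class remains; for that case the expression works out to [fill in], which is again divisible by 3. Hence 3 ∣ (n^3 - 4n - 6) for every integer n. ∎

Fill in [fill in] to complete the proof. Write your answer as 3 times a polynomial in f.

3(9f^3 + 18f^2 + 8f - 2)

The residues treated are {1, 0}, so the missing case is n ≡ 2 (mod 3); write n = 3f+2.
Then (3f+2)^3 - 4(3f+2) - 6 = 27f^3 + 54f^2 + 24f - 6 = 3(9f^3 + 18f^2 + 8f - 2).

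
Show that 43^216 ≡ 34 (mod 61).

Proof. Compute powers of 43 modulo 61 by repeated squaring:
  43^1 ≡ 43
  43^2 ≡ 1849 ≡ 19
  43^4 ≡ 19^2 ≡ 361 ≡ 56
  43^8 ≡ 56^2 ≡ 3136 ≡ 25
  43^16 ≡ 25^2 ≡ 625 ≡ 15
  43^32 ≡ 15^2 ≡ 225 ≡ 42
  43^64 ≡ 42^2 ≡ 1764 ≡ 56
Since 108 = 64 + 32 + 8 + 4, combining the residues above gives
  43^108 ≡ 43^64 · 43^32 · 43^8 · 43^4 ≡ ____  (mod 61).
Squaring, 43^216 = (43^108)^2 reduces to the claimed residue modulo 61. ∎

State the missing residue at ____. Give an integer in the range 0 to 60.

20

Multiply the listed residues: 56 · 42 · 25 · 56 = 2352 → 58800 → 3292800.
Reducing modulo 61: 3292800 = 53980·61 + 20, so 43^108 ≡ 20.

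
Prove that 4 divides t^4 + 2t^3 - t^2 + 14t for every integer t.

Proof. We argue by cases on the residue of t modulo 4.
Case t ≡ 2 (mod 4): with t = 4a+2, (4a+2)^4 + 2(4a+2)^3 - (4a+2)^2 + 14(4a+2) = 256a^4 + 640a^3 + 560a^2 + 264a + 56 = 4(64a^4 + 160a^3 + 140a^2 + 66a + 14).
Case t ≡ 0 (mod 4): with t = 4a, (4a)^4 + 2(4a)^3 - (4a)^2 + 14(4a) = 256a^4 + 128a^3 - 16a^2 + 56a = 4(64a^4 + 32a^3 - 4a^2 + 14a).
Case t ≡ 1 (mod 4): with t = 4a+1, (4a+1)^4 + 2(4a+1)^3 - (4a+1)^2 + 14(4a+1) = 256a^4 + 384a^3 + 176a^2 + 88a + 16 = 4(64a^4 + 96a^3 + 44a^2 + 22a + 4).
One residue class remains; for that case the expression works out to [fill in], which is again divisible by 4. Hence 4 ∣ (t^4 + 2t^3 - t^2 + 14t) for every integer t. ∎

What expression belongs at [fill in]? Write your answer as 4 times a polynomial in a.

The residues treated are {2, 0, 1}, so the missing case is t ≡ 3 (mod 4); write t = 4a+3.
Then (4a+3)^4 + 2(4a+3)^3 - (4a+3)^2 + 14(4a+3) = 256a^4 + 896a^3 + 1136a^2 + 680a + 168 = 4(64a^4 + 224a^3 + 284a^2 + 170a + 42).

4(64a^4 + 224a^3 + 284a^2 + 170a + 42)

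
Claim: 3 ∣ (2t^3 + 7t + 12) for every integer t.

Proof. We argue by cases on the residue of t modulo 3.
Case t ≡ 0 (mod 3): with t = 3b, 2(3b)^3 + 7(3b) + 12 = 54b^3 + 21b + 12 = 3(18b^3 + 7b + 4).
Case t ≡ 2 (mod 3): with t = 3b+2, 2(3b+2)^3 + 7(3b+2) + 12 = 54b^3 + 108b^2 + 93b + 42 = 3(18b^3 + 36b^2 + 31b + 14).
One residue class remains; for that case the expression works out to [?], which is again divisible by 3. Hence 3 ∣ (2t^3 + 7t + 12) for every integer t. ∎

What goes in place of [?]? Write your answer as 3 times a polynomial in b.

Only t ≡ 1 (mod 3) is unaccounted for. Put t = 3b+1:
2(3b+1)^3 + 7(3b+1) + 12 expands to 54b^3 + 54b^2 + 39b + 21,
and factoring out 3 leaves 3(18b^3 + 18b^2 + 13b + 7).

3(18b^3 + 18b^2 + 13b + 7)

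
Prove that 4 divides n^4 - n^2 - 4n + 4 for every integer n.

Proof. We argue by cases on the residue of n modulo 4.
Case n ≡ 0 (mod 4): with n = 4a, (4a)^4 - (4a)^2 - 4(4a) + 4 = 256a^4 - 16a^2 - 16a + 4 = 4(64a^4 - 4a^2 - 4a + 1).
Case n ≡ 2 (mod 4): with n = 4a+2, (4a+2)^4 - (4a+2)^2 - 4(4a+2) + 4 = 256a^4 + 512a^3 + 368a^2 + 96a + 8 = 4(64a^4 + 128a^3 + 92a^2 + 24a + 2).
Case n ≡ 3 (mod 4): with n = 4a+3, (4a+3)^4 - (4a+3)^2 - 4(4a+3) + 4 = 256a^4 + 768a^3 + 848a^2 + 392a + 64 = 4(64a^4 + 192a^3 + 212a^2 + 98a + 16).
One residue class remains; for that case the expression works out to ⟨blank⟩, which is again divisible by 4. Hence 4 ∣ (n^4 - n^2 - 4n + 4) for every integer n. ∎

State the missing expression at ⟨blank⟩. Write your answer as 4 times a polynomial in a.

4(64a^4 + 64a^3 + 20a^2 - 2a)

Only n ≡ 1 (mod 4) is unaccounted for. Put n = 4a+1:
(4a+1)^4 - (4a+1)^2 - 4(4a+1) + 4 expands to 256a^4 + 256a^3 + 80a^2 - 8a,
and factoring out 4 leaves 4(64a^4 + 64a^3 + 20a^2 - 2a).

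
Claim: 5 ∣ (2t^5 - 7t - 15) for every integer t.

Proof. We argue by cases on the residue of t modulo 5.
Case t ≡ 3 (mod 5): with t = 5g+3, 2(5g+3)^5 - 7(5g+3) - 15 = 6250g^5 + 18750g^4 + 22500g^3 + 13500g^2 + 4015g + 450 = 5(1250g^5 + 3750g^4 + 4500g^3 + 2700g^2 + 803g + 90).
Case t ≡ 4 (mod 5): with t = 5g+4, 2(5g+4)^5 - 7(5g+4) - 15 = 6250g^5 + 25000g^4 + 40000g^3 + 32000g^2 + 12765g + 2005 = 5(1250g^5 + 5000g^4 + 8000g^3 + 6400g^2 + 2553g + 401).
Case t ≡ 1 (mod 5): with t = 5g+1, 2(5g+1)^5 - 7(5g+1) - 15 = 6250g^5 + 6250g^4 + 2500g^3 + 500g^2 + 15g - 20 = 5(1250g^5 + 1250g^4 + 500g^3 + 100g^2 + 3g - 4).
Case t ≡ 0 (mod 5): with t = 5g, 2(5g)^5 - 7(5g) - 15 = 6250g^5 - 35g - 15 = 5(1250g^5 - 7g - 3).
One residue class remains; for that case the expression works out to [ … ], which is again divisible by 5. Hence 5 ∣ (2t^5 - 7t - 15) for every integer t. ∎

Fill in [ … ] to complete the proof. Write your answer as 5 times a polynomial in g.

Only t ≡ 2 (mod 5) is unaccounted for. Put t = 5g+2:
2(5g+2)^5 - 7(5g+2) - 15 expands to 6250g^5 + 12500g^4 + 10000g^3 + 4000g^2 + 765g + 35,
and factoring out 5 leaves 5(1250g^5 + 2500g^4 + 2000g^3 + 800g^2 + 153g + 7).

5(1250g^5 + 2500g^4 + 2000g^3 + 800g^2 + 153g + 7)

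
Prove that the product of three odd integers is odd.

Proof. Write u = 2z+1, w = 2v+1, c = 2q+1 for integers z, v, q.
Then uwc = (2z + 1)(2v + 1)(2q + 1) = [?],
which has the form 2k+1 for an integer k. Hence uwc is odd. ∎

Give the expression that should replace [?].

2(4qvz + 2qv + 2qz + q + 2vz + v + z) + 1

(2z + 1)(2v + 1)(2q + 1) = 8qvz + 4qv + 4qz + 2q + 4vz + 2v + 2z + 1
= 2(4qvz + 2qv + 2qz + q + 2vz + v + z) + 1.
Since 4qvz + 2qv + 2qz + q + 2vz + v + z is an integer, the product is of the form 2k+1 for an integer k.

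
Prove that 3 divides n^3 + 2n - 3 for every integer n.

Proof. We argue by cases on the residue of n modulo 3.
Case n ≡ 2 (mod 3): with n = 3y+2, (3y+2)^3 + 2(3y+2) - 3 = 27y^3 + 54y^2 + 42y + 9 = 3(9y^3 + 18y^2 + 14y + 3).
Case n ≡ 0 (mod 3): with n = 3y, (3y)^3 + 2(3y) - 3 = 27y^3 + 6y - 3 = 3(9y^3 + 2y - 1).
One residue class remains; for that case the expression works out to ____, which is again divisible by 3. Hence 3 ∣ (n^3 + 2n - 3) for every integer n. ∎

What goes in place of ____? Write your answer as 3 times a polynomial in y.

Only n ≡ 1 (mod 3) is unaccounted for. Put n = 3y+1:
(3y+1)^3 + 2(3y+1) - 3 expands to 27y^3 + 27y^2 + 15y,
and factoring out 3 leaves 3(9y^3 + 9y^2 + 5y).

3(9y^3 + 9y^2 + 5y)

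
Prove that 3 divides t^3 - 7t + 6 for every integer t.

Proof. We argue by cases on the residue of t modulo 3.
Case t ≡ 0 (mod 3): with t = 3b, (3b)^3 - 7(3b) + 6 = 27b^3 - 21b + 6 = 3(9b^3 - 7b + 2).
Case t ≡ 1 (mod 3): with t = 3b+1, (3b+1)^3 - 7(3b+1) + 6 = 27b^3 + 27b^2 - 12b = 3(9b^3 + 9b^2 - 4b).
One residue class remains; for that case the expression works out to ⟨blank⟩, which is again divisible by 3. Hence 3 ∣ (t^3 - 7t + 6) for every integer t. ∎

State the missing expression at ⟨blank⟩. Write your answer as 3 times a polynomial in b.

Only t ≡ 2 (mod 3) is unaccounted for. Put t = 3b+2:
(3b+2)^3 - 7(3b+2) + 6 expands to 27b^3 + 54b^2 + 15b,
and factoring out 3 leaves 3(9b^3 + 18b^2 + 5b).

3(9b^3 + 18b^2 + 5b)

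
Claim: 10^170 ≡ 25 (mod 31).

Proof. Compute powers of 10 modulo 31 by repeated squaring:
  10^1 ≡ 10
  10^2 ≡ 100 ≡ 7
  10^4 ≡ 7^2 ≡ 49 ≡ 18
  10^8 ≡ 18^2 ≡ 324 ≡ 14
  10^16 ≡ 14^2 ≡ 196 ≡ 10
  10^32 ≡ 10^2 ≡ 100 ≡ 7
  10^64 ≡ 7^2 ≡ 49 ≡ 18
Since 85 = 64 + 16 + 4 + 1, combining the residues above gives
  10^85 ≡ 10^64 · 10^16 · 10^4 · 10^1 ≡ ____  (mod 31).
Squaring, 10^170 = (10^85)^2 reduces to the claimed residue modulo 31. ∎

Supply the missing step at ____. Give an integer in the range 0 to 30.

5

Multiply the listed residues: 18 · 10 · 18 · 10 = 180 → 3240 → 32400.
Reducing modulo 31: 32400 = 1045·31 + 5, so 10^85 ≡ 5.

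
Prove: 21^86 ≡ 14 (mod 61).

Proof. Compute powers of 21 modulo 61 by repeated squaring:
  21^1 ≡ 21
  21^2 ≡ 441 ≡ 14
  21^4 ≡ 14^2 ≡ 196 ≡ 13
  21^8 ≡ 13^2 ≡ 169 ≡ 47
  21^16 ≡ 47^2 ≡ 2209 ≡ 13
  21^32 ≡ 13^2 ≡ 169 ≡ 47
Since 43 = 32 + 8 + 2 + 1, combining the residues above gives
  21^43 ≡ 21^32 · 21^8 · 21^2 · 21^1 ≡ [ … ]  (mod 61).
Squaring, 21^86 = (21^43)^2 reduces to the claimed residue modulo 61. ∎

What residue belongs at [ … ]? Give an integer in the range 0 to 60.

21^32 · 21^8 · 21^2 · 21^1 ≡ 47 · 47 · 14 · 21 = 649446.
649446 mod 61 = 40, so 21^43 ≡ 40 (mod 61).

40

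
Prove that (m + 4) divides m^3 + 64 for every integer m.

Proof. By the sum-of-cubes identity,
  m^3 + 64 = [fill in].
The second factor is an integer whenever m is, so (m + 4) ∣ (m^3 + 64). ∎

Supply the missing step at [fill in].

(m + 4)(m^2 - 4m + 16)

a^3 + b^3 = (a + b)(a^2 - ab + b^2). With a = m, b = 4:
m^3 + 64 = (m + 4)(m^2 - 4m + 16).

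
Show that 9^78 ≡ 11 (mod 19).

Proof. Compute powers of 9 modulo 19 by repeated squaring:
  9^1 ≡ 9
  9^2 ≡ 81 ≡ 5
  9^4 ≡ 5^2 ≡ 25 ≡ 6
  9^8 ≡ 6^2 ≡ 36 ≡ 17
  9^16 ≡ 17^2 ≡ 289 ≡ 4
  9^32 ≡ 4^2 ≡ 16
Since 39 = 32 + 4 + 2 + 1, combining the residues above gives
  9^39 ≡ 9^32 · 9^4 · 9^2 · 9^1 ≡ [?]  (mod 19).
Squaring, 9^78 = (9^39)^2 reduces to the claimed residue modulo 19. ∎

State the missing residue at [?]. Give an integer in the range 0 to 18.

7

Multiply the listed residues: 16 · 6 · 5 · 9 = 96 → 480 → 4320.
Reducing modulo 19: 4320 = 227·19 + 7, so 9^39 ≡ 7.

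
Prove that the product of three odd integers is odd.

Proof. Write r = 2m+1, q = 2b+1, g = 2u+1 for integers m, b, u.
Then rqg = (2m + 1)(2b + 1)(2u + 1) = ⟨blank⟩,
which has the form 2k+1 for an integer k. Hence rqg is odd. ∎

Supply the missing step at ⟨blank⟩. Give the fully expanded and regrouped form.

2(4bmu + 2bm + 2bu + b + 2mu + m + u) + 1

(2m + 1)(2b + 1)(2u + 1) = 8bmu + 4bm + 4bu + 2b + 4mu + 2m + 2u + 1
= 2(4bmu + 2bm + 2bu + b + 2mu + m + u) + 1.
Since 4bmu + 2bm + 2bu + b + 2mu + m + u is an integer, the product is of the form 2k+1 for an integer k.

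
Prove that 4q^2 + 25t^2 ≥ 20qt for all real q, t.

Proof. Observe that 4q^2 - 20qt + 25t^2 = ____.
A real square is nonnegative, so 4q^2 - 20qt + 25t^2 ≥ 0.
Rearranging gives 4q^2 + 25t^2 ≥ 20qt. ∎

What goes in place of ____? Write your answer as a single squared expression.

4q^2 - 20qt + 25t^2 is a perfect-square trinomial: the outer terms are (2q)^2 and (5t)^2, and the cross term is -2·2q·5t.
So 4q^2 - 20qt + 25t^2 = (2q - 5t)^2 ≥ 0.

(2q - 5t)^2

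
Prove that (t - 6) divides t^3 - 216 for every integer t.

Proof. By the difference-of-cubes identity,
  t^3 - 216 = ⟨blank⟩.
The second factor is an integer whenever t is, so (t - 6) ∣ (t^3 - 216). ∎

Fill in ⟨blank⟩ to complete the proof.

a^3 - b^3 = (a - b)(a^2 + ab + b^2). With a = t, b = 6:
t^3 - 216 = (t - 6)(t^2 + 6t + 36).

(t - 6)(t^2 + 6t + 36)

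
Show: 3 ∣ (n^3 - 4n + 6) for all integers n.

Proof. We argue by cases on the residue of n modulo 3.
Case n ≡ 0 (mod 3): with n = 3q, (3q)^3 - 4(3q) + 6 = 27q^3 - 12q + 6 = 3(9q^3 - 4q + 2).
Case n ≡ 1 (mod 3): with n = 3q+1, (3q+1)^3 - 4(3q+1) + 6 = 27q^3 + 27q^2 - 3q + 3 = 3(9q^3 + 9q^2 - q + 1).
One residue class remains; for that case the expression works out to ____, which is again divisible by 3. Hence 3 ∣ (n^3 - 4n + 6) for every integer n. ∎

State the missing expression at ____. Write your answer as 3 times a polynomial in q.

The residues treated are {0, 1}, so the missing case is n ≡ 2 (mod 3); write n = 3q+2.
Then (3q+2)^3 - 4(3q+2) + 6 = 27q^3 + 54q^2 + 24q + 6 = 3(9q^3 + 18q^2 + 8q + 2).

3(9q^3 + 18q^2 + 8q + 2)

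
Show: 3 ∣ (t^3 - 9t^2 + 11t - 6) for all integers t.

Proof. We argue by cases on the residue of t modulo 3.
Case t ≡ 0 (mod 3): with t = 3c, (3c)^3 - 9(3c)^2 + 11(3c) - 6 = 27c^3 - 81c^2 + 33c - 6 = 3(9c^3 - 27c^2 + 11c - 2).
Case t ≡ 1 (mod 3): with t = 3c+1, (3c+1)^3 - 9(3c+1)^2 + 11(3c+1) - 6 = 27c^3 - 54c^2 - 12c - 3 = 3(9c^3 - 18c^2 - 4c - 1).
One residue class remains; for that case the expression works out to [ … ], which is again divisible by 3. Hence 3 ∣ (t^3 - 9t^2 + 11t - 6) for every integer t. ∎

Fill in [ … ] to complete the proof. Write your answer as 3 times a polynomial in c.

3(9c^3 - 9c^2 - 13c - 4)

Only t ≡ 2 (mod 3) is unaccounted for. Put t = 3c+2:
(3c+2)^3 - 9(3c+2)^2 + 11(3c+2) - 6 expands to 27c^3 - 27c^2 - 39c - 12,
and factoring out 3 leaves 3(9c^3 - 9c^2 - 13c - 4).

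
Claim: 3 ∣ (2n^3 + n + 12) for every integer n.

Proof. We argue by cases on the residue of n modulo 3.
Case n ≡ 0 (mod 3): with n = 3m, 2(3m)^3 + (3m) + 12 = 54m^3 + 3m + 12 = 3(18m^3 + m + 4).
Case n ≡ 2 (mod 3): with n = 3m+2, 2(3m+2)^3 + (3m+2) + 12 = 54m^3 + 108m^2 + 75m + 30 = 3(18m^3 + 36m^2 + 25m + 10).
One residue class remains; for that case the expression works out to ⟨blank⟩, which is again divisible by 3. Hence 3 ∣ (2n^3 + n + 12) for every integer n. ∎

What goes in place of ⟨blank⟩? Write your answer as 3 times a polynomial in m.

Only n ≡ 1 (mod 3) is unaccounted for. Put n = 3m+1:
2(3m+1)^3 + (3m+1) + 12 expands to 54m^3 + 54m^2 + 21m + 15,
and factoring out 3 leaves 3(18m^3 + 18m^2 + 7m + 5).

3(18m^3 + 18m^2 + 7m + 5)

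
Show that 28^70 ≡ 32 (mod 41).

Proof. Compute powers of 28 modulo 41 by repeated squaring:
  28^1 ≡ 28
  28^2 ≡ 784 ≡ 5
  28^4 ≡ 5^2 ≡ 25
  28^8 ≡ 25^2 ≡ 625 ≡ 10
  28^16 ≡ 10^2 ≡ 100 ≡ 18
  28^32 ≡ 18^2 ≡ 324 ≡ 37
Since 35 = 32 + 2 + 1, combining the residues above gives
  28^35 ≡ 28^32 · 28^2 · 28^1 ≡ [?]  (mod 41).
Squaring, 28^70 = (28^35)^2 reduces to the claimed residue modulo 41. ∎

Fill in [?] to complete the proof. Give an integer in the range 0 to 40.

14

28^32 · 28^2 · 28^1 ≡ 37 · 5 · 28 = 5180.
5180 mod 41 = 14, so 28^35 ≡ 14 (mod 41).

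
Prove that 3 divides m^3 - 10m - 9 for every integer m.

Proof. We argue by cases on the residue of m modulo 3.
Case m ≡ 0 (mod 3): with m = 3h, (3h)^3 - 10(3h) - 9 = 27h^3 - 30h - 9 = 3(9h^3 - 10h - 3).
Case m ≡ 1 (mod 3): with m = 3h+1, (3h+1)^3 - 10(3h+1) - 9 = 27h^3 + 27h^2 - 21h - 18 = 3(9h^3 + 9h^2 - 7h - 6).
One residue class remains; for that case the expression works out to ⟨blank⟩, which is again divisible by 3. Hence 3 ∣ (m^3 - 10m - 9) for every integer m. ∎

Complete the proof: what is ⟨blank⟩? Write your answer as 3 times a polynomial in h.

The residues treated are {0, 1}, so the missing case is m ≡ 2 (mod 3); write m = 3h+2.
Then (3h+2)^3 - 10(3h+2) - 9 = 27h^3 + 54h^2 + 6h - 21 = 3(9h^3 + 18h^2 + 2h - 7).

3(9h^3 + 18h^2 + 2h - 7)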